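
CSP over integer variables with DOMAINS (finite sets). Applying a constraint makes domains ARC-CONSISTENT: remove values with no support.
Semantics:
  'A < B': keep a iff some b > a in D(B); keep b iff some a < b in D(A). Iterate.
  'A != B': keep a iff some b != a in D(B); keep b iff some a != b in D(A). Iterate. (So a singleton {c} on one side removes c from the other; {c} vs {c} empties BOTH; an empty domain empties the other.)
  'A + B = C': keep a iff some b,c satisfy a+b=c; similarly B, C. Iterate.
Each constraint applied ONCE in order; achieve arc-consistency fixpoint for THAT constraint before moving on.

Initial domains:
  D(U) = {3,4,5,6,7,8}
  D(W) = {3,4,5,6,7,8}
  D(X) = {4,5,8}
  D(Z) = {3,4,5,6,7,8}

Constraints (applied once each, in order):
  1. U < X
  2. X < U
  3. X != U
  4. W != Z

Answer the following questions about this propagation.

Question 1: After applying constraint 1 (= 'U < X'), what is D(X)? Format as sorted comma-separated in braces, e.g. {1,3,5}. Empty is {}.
Constraint 1 (U < X) on D(U)={3,4,5,6,7,8} D(X)={4,5,8}: U {3,4,5,6,7,8}->{3,4,5,6,7}
So after constraint 1: D(X) = {4,5,8}

Answer: {4,5,8}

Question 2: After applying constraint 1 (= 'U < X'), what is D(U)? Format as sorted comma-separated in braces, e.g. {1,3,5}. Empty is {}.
Constraint 1 (U < X) on D(U)={3,4,5,6,7,8} D(X)={4,5,8}: U {3,4,5,6,7,8}->{3,4,5,6,7}
So after constraint 1: D(U) = {3,4,5,6,7}

Answer: {3,4,5,6,7}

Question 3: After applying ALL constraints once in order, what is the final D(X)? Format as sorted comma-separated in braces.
Constraint 1 (U < X) on D(U)={3,4,5,6,7,8} D(X)={4,5,8}: U {3,4,5,6,7,8}->{3,4,5,6,7}
Constraint 2 (X < U) on D(X)={4,5,8} D(U)={3,4,5,6,7}: X {4,5,8}->{4,5}; U {3,4,5,6,7}->{5,6,7}
Constraint 3 (X != U) on D(X)={4,5} D(U)={5,6,7}: no change
Constraint 4 (W != Z) on D(W)={3,4,5,6,7,8} D(Z)={3,4,5,6,7,8}: no change
So after all 4 constraints: D(X) = {4,5}

Answer: {4,5}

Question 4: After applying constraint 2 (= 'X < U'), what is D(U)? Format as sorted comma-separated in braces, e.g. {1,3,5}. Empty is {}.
Constraint 1 (U < X) on D(U)={3,4,5,6,7,8} D(X)={4,5,8}: U {3,4,5,6,7,8}->{3,4,5,6,7}
Constraint 2 (X < U) on D(X)={4,5,8} D(U)={3,4,5,6,7}: X {4,5,8}->{4,5}; U {3,4,5,6,7}->{5,6,7}
So after constraint 2: D(U) = {5,6,7}

Answer: {5,6,7}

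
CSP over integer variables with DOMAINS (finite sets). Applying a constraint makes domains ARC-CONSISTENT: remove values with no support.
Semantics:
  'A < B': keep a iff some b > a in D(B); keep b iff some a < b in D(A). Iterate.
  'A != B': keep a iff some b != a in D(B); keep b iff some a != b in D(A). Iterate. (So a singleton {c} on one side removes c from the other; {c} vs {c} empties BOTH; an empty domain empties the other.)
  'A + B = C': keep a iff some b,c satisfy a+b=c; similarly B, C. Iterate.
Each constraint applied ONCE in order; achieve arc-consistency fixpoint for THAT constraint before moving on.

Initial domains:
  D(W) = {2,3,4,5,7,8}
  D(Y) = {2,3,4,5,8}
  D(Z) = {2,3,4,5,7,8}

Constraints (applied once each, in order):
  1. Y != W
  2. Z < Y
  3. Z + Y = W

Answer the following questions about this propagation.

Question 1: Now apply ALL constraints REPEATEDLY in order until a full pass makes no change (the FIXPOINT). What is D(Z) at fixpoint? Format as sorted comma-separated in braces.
pass 0 (initial): D(Z)={2,3,4,5,7,8}
pass 1: W {2,3,4,5,7,8}->{5,7,8}; Y {2,3,4,5,8}->{3,4,5}; Z {2,3,4,5,7,8}->{2,3,4,5}
pass 2: Z {2,3,4,5}->{2,3,4}
pass 3: no change
Fixpoint after 3 passes: D(Z) = {2,3,4}

Answer: {2,3,4}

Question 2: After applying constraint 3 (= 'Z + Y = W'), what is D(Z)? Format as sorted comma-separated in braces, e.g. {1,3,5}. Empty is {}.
Answer: {2,3,4,5}

Derivation:
Constraint 1 (Y != W) on D(Y)={2,3,4,5,8} D(W)={2,3,4,5,7,8}: no change
Constraint 2 (Z < Y) on D(Z)={2,3,4,5,7,8} D(Y)={2,3,4,5,8}: Z {2,3,4,5,7,8}->{2,3,4,5,7}; Y {2,3,4,5,8}->{3,4,5,8}
Constraint 3 (Z + Y = W) on D(Z)={2,3,4,5,7} D(Y)={3,4,5,8} D(W)={2,3,4,5,7,8}: Z {2,3,4,5,7}->{2,3,4,5}; Y {3,4,5,8}->{3,4,5}; W {2,3,4,5,7,8}->{5,7,8}
So after constraint 3: D(Z) = {2,3,4,5}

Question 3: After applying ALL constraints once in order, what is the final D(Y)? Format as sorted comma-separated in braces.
Answer: {3,4,5}

Derivation:
Constraint 1 (Y != W) on D(Y)={2,3,4,5,8} D(W)={2,3,4,5,7,8}: no change
Constraint 2 (Z < Y) on D(Z)={2,3,4,5,7,8} D(Y)={2,3,4,5,8}: Z {2,3,4,5,7,8}->{2,3,4,5,7}; Y {2,3,4,5,8}->{3,4,5,8}
Constraint 3 (Z + Y = W) on D(Z)={2,3,4,5,7} D(Y)={3,4,5,8} D(W)={2,3,4,5,7,8}: Z {2,3,4,5,7}->{2,3,4,5}; Y {3,4,5,8}->{3,4,5}; W {2,3,4,5,7,8}->{5,7,8}
So after all 3 constraints: D(Y) = {3,4,5}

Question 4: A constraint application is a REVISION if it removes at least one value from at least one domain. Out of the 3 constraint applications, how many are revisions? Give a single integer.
Constraint 1 (Y != W) on D(Y)={2,3,4,5,8} D(W)={2,3,4,5,7,8}: no change => not a revision
Constraint 2 (Z < Y) on D(Z)={2,3,4,5,7,8} D(Y)={2,3,4,5,8}: Z {2,3,4,5,7,8}->{2,3,4,5,7}; Y {2,3,4,5,8}->{3,4,5,8} => REVISION
Constraint 3 (Z + Y = W) on D(Z)={2,3,4,5,7} D(Y)={3,4,5,8} D(W)={2,3,4,5,7,8}: Z {2,3,4,5,7}->{2,3,4,5}; Y {3,4,5,8}->{3,4,5}; W {2,3,4,5,7,8}->{5,7,8} => REVISION
Total revisions = 2

Answer: 2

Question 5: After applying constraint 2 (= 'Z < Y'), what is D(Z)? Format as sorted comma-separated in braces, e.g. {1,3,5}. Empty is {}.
Constraint 1 (Y != W) on D(Y)={2,3,4,5,8} D(W)={2,3,4,5,7,8}: no change
Constraint 2 (Z < Y) on D(Z)={2,3,4,5,7,8} D(Y)={2,3,4,5,8}: Z {2,3,4,5,7,8}->{2,3,4,5,7}; Y {2,3,4,5,8}->{3,4,5,8}
So after constraint 2: D(Z) = {2,3,4,5,7}

Answer: {2,3,4,5,7}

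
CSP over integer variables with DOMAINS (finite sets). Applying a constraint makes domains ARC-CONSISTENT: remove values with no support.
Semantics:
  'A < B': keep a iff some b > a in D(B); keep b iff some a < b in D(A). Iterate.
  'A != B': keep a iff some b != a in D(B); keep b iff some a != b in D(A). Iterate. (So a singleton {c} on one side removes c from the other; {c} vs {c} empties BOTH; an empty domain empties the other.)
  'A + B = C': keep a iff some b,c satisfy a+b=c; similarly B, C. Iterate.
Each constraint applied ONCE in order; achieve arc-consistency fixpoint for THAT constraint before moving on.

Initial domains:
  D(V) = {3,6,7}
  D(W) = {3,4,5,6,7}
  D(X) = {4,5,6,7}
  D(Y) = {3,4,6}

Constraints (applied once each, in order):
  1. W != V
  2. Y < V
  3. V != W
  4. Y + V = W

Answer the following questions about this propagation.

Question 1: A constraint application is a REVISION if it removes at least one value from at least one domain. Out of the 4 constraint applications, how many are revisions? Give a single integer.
Constraint 1 (W != V) on D(W)={3,4,5,6,7} D(V)={3,6,7}: no change => not a revision
Constraint 2 (Y < V) on D(Y)={3,4,6} D(V)={3,6,7}: V {3,6,7}->{6,7} => REVISION
Constraint 3 (V != W) on D(V)={6,7} D(W)={3,4,5,6,7}: no change => not a revision
Constraint 4 (Y + V = W) on D(Y)={3,4,6} D(V)={6,7} D(W)={3,4,5,6,7}: Y {3,4,6}->{}; V {6,7}->{}; W {3,4,5,6,7}->{} => REVISION
Total revisions = 2

Answer: 2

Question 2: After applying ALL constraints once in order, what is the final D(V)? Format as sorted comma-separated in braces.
Answer: {}

Derivation:
Constraint 1 (W != V) on D(W)={3,4,5,6,7} D(V)={3,6,7}: no change
Constraint 2 (Y < V) on D(Y)={3,4,6} D(V)={3,6,7}: V {3,6,7}->{6,7}
Constraint 3 (V != W) on D(V)={6,7} D(W)={3,4,5,6,7}: no change
Constraint 4 (Y + V = W) on D(Y)={3,4,6} D(V)={6,7} D(W)={3,4,5,6,7}: Y {3,4,6}->{}; V {6,7}->{}; W {3,4,5,6,7}->{}
So after all 4 constraints: D(V) = {}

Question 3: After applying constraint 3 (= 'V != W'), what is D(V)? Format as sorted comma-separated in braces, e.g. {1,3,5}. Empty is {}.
Answer: {6,7}

Derivation:
Constraint 1 (W != V) on D(W)={3,4,5,6,7} D(V)={3,6,7}: no change
Constraint 2 (Y < V) on D(Y)={3,4,6} D(V)={3,6,7}: V {3,6,7}->{6,7}
Constraint 3 (V != W) on D(V)={6,7} D(W)={3,4,5,6,7}: no change
So after constraint 3: D(V) = {6,7}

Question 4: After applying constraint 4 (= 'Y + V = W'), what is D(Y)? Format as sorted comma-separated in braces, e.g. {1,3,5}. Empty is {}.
Answer: {}

Derivation:
Constraint 1 (W != V) on D(W)={3,4,5,6,7} D(V)={3,6,7}: no change
Constraint 2 (Y < V) on D(Y)={3,4,6} D(V)={3,6,7}: V {3,6,7}->{6,7}
Constraint 3 (V != W) on D(V)={6,7} D(W)={3,4,5,6,7}: no change
Constraint 4 (Y + V = W) on D(Y)={3,4,6} D(V)={6,7} D(W)={3,4,5,6,7}: Y {3,4,6}->{}; V {6,7}->{}; W {3,4,5,6,7}->{}
So after constraint 4: D(Y) = {}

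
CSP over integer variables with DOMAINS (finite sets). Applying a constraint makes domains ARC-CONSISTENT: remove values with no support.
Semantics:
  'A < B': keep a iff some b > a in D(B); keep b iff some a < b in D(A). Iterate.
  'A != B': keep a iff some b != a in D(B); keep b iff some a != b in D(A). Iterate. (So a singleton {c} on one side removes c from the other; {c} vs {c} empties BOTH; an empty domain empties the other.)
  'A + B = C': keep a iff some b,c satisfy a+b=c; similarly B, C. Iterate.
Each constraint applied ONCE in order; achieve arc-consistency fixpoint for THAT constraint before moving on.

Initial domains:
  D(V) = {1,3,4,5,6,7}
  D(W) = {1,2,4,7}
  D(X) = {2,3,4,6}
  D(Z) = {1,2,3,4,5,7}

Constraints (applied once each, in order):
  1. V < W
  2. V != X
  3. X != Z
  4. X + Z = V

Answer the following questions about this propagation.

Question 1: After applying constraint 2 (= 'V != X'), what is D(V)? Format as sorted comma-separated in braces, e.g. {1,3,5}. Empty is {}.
Answer: {1,3,4,5,6}

Derivation:
Constraint 1 (V < W) on D(V)={1,3,4,5,6,7} D(W)={1,2,4,7}: V {1,3,4,5,6,7}->{1,3,4,5,6}; W {1,2,4,7}->{2,4,7}
Constraint 2 (V != X) on D(V)={1,3,4,5,6} D(X)={2,3,4,6}: no change
So after constraint 2: D(V) = {1,3,4,5,6}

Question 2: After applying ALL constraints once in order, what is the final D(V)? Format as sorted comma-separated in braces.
Constraint 1 (V < W) on D(V)={1,3,4,5,6,7} D(W)={1,2,4,7}: V {1,3,4,5,6,7}->{1,3,4,5,6}; W {1,2,4,7}->{2,4,7}
Constraint 2 (V != X) on D(V)={1,3,4,5,6} D(X)={2,3,4,6}: no change
Constraint 3 (X != Z) on D(X)={2,3,4,6} D(Z)={1,2,3,4,5,7}: no change
Constraint 4 (X + Z = V) on D(X)={2,3,4,6} D(Z)={1,2,3,4,5,7} D(V)={1,3,4,5,6}: X {2,3,4,6}->{2,3,4}; Z {1,2,3,4,5,7}->{1,2,3,4}; V {1,3,4,5,6}->{3,4,5,6}
So after all 4 constraints: D(V) = {3,4,5,6}

Answer: {3,4,5,6}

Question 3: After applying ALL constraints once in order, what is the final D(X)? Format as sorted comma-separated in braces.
Constraint 1 (V < W) on D(V)={1,3,4,5,6,7} D(W)={1,2,4,7}: V {1,3,4,5,6,7}->{1,3,4,5,6}; W {1,2,4,7}->{2,4,7}
Constraint 2 (V != X) on D(V)={1,3,4,5,6} D(X)={2,3,4,6}: no change
Constraint 3 (X != Z) on D(X)={2,3,4,6} D(Z)={1,2,3,4,5,7}: no change
Constraint 4 (X + Z = V) on D(X)={2,3,4,6} D(Z)={1,2,3,4,5,7} D(V)={1,3,4,5,6}: X {2,3,4,6}->{2,3,4}; Z {1,2,3,4,5,7}->{1,2,3,4}; V {1,3,4,5,6}->{3,4,5,6}
So after all 4 constraints: D(X) = {2,3,4}

Answer: {2,3,4}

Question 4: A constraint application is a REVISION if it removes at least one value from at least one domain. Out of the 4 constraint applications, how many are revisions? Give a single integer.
Answer: 2

Derivation:
Constraint 1 (V < W) on D(V)={1,3,4,5,6,7} D(W)={1,2,4,7}: V {1,3,4,5,6,7}->{1,3,4,5,6}; W {1,2,4,7}->{2,4,7} => REVISION
Constraint 2 (V != X) on D(V)={1,3,4,5,6} D(X)={2,3,4,6}: no change => not a revision
Constraint 3 (X != Z) on D(X)={2,3,4,6} D(Z)={1,2,3,4,5,7}: no change => not a revision
Constraint 4 (X + Z = V) on D(X)={2,3,4,6} D(Z)={1,2,3,4,5,7} D(V)={1,3,4,5,6}: X {2,3,4,6}->{2,3,4}; Z {1,2,3,4,5,7}->{1,2,3,4}; V {1,3,4,5,6}->{3,4,5,6} => REVISION
Total revisions = 2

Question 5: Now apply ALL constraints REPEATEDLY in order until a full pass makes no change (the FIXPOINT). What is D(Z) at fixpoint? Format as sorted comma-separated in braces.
Answer: {1,2,3,4}

Derivation:
pass 0 (initial): D(Z)={1,2,3,4,5,7}
pass 1: V {1,3,4,5,6,7}->{3,4,5,6}; W {1,2,4,7}->{2,4,7}; X {2,3,4,6}->{2,3,4}; Z {1,2,3,4,5,7}->{1,2,3,4}
pass 2: W {2,4,7}->{4,7}
pass 3: no change
Fixpoint after 3 passes: D(Z) = {1,2,3,4}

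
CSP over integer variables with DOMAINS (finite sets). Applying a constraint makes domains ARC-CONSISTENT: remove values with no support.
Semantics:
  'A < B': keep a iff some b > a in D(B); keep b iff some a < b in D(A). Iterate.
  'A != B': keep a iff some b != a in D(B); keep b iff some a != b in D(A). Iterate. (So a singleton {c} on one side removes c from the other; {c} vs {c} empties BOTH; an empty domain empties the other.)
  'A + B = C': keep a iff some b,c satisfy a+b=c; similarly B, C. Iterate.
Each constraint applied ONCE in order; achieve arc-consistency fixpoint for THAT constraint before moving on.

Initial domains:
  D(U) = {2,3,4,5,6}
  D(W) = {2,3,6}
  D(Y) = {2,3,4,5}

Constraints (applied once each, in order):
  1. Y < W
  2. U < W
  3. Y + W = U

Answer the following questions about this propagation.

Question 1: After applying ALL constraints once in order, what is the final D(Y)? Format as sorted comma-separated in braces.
Constraint 1 (Y < W) on D(Y)={2,3,4,5} D(W)={2,3,6}: W {2,3,6}->{3,6}
Constraint 2 (U < W) on D(U)={2,3,4,5,6} D(W)={3,6}: U {2,3,4,5,6}->{2,3,4,5}
Constraint 3 (Y + W = U) on D(Y)={2,3,4,5} D(W)={3,6} D(U)={2,3,4,5}: Y {2,3,4,5}->{2}; W {3,6}->{3}; U {2,3,4,5}->{5}
So after all 3 constraints: D(Y) = {2}

Answer: {2}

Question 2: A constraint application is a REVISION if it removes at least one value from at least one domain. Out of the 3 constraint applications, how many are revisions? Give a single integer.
Constraint 1 (Y < W) on D(Y)={2,3,4,5} D(W)={2,3,6}: W {2,3,6}->{3,6} => REVISION
Constraint 2 (U < W) on D(U)={2,3,4,5,6} D(W)={3,6}: U {2,3,4,5,6}->{2,3,4,5} => REVISION
Constraint 3 (Y + W = U) on D(Y)={2,3,4,5} D(W)={3,6} D(U)={2,3,4,5}: Y {2,3,4,5}->{2}; W {3,6}->{3}; U {2,3,4,5}->{5} => REVISION
Total revisions = 3

Answer: 3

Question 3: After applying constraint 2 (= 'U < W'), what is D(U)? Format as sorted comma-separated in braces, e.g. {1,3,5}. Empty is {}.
Constraint 1 (Y < W) on D(Y)={2,3,4,5} D(W)={2,3,6}: W {2,3,6}->{3,6}
Constraint 2 (U < W) on D(U)={2,3,4,5,6} D(W)={3,6}: U {2,3,4,5,6}->{2,3,4,5}
So after constraint 2: D(U) = {2,3,4,5}

Answer: {2,3,4,5}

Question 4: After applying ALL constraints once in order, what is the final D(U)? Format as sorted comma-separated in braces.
Constraint 1 (Y < W) on D(Y)={2,3,4,5} D(W)={2,3,6}: W {2,3,6}->{3,6}
Constraint 2 (U < W) on D(U)={2,3,4,5,6} D(W)={3,6}: U {2,3,4,5,6}->{2,3,4,5}
Constraint 3 (Y + W = U) on D(Y)={2,3,4,5} D(W)={3,6} D(U)={2,3,4,5}: Y {2,3,4,5}->{2}; W {3,6}->{3}; U {2,3,4,5}->{5}
So after all 3 constraints: D(U) = {5}

Answer: {5}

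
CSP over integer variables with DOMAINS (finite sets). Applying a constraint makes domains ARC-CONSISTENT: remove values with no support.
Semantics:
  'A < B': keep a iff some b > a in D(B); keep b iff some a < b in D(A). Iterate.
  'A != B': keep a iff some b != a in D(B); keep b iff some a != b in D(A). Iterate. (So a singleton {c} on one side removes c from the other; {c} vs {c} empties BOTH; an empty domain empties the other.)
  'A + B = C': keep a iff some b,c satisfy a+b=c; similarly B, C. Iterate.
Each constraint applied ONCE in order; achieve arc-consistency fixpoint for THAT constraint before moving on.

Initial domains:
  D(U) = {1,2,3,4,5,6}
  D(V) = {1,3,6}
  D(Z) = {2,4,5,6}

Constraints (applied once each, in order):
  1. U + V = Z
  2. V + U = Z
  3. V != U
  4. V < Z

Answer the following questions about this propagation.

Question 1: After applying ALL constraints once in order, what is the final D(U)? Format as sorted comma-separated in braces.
Answer: {1,2,3,4,5}

Derivation:
Constraint 1 (U + V = Z) on D(U)={1,2,3,4,5,6} D(V)={1,3,6} D(Z)={2,4,5,6}: U {1,2,3,4,5,6}->{1,2,3,4,5}; V {1,3,6}->{1,3}
Constraint 2 (V + U = Z) on D(V)={1,3} D(U)={1,2,3,4,5} D(Z)={2,4,5,6}: no change
Constraint 3 (V != U) on D(V)={1,3} D(U)={1,2,3,4,5}: no change
Constraint 4 (V < Z) on D(V)={1,3} D(Z)={2,4,5,6}: no change
So after all 4 constraints: D(U) = {1,2,3,4,5}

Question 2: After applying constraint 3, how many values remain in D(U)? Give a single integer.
Answer: 5

Derivation:
Constraint 1 (U + V = Z) on D(U)={1,2,3,4,5,6} D(V)={1,3,6} D(Z)={2,4,5,6}: U {1,2,3,4,5,6}->{1,2,3,4,5}; V {1,3,6}->{1,3}
Constraint 2 (V + U = Z) on D(V)={1,3} D(U)={1,2,3,4,5} D(Z)={2,4,5,6}: no change
Constraint 3 (V != U) on D(V)={1,3} D(U)={1,2,3,4,5}: no change
So after constraint 3: D(U)={1,2,3,4,5}, size = 5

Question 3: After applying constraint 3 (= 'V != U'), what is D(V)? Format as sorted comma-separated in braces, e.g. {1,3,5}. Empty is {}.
Answer: {1,3}

Derivation:
Constraint 1 (U + V = Z) on D(U)={1,2,3,4,5,6} D(V)={1,3,6} D(Z)={2,4,5,6}: U {1,2,3,4,5,6}->{1,2,3,4,5}; V {1,3,6}->{1,3}
Constraint 2 (V + U = Z) on D(V)={1,3} D(U)={1,2,3,4,5} D(Z)={2,4,5,6}: no change
Constraint 3 (V != U) on D(V)={1,3} D(U)={1,2,3,4,5}: no change
So after constraint 3: D(V) = {1,3}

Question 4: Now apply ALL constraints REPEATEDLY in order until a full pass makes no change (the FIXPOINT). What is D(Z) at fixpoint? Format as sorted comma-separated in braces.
Answer: {2,4,5,6}

Derivation:
pass 0 (initial): D(Z)={2,4,5,6}
pass 1: U {1,2,3,4,5,6}->{1,2,3,4,5}; V {1,3,6}->{1,3}
pass 2: no change
Fixpoint after 2 passes: D(Z) = {2,4,5,6}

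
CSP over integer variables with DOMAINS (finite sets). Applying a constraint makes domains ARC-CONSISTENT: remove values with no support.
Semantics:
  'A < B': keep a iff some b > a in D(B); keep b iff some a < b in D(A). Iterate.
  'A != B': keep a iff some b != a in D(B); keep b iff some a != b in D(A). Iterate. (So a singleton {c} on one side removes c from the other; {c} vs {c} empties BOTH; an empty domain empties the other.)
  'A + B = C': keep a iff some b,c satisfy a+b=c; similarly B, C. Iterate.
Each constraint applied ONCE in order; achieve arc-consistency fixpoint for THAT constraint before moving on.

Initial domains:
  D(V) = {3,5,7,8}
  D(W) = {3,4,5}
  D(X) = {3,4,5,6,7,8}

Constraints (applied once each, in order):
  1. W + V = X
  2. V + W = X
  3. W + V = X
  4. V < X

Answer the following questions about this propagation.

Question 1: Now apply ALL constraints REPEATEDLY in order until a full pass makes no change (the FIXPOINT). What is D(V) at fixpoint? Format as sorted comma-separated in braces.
Answer: {3,5}

Derivation:
pass 0 (initial): D(V)={3,5,7,8}
pass 1: V {3,5,7,8}->{3,5}; X {3,4,5,6,7,8}->{6,7,8}
pass 2: no change
Fixpoint after 2 passes: D(V) = {3,5}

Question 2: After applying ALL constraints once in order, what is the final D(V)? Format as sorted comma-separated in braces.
Constraint 1 (W + V = X) on D(W)={3,4,5} D(V)={3,5,7,8} D(X)={3,4,5,6,7,8}: V {3,5,7,8}->{3,5}; X {3,4,5,6,7,8}->{6,7,8}
Constraint 2 (V + W = X) on D(V)={3,5} D(W)={3,4,5} D(X)={6,7,8}: no change
Constraint 3 (W + V = X) on D(W)={3,4,5} D(V)={3,5} D(X)={6,7,8}: no change
Constraint 4 (V < X) on D(V)={3,5} D(X)={6,7,8}: no change
So after all 4 constraints: D(V) = {3,5}

Answer: {3,5}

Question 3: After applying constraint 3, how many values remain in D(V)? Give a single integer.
Constraint 1 (W + V = X) on D(W)={3,4,5} D(V)={3,5,7,8} D(X)={3,4,5,6,7,8}: V {3,5,7,8}->{3,5}; X {3,4,5,6,7,8}->{6,7,8}
Constraint 2 (V + W = X) on D(V)={3,5} D(W)={3,4,5} D(X)={6,7,8}: no change
Constraint 3 (W + V = X) on D(W)={3,4,5} D(V)={3,5} D(X)={6,7,8}: no change
So after constraint 3: D(V)={3,5}, size = 2

Answer: 2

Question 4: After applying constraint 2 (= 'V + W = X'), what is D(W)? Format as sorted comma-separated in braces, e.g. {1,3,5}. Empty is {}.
Constraint 1 (W + V = X) on D(W)={3,4,5} D(V)={3,5,7,8} D(X)={3,4,5,6,7,8}: V {3,5,7,8}->{3,5}; X {3,4,5,6,7,8}->{6,7,8}
Constraint 2 (V + W = X) on D(V)={3,5} D(W)={3,4,5} D(X)={6,7,8}: no change
So after constraint 2: D(W) = {3,4,5}

Answer: {3,4,5}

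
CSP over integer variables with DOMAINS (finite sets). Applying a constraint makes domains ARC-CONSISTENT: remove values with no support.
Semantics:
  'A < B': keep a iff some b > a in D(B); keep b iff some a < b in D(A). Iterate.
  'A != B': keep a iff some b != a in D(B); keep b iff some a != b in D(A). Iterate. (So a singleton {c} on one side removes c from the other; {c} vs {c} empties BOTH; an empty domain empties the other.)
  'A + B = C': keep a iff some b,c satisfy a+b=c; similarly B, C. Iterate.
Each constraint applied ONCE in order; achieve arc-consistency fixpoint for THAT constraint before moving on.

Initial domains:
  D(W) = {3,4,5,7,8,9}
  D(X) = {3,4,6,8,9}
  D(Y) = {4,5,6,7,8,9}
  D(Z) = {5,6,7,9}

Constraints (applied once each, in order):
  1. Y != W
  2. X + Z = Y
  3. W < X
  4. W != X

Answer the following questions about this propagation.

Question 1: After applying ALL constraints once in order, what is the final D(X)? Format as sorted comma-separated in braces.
Constraint 1 (Y != W) on D(Y)={4,5,6,7,8,9} D(W)={3,4,5,7,8,9}: no change
Constraint 2 (X + Z = Y) on D(X)={3,4,6,8,9} D(Z)={5,6,7,9} D(Y)={4,5,6,7,8,9}: X {3,4,6,8,9}->{3,4}; Z {5,6,7,9}->{5,6}; Y {4,5,6,7,8,9}->{8,9}
Constraint 3 (W < X) on D(W)={3,4,5,7,8,9} D(X)={3,4}: W {3,4,5,7,8,9}->{3}; X {3,4}->{4}
Constraint 4 (W != X) on D(W)={3} D(X)={4}: no change
So after all 4 constraints: D(X) = {4}

Answer: {4}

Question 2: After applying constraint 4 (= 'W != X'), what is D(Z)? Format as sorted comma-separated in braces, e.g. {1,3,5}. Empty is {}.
Constraint 1 (Y != W) on D(Y)={4,5,6,7,8,9} D(W)={3,4,5,7,8,9}: no change
Constraint 2 (X + Z = Y) on D(X)={3,4,6,8,9} D(Z)={5,6,7,9} D(Y)={4,5,6,7,8,9}: X {3,4,6,8,9}->{3,4}; Z {5,6,7,9}->{5,6}; Y {4,5,6,7,8,9}->{8,9}
Constraint 3 (W < X) on D(W)={3,4,5,7,8,9} D(X)={3,4}: W {3,4,5,7,8,9}->{3}; X {3,4}->{4}
Constraint 4 (W != X) on D(W)={3} D(X)={4}: no change
So after constraint 4: D(Z) = {5,6}

Answer: {5,6}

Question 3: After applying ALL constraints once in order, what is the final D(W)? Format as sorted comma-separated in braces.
Constraint 1 (Y != W) on D(Y)={4,5,6,7,8,9} D(W)={3,4,5,7,8,9}: no change
Constraint 2 (X + Z = Y) on D(X)={3,4,6,8,9} D(Z)={5,6,7,9} D(Y)={4,5,6,7,8,9}: X {3,4,6,8,9}->{3,4}; Z {5,6,7,9}->{5,6}; Y {4,5,6,7,8,9}->{8,9}
Constraint 3 (W < X) on D(W)={3,4,5,7,8,9} D(X)={3,4}: W {3,4,5,7,8,9}->{3}; X {3,4}->{4}
Constraint 4 (W != X) on D(W)={3} D(X)={4}: no change
So after all 4 constraints: D(W) = {3}

Answer: {3}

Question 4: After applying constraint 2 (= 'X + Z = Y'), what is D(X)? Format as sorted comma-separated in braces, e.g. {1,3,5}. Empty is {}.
Constraint 1 (Y != W) on D(Y)={4,5,6,7,8,9} D(W)={3,4,5,7,8,9}: no change
Constraint 2 (X + Z = Y) on D(X)={3,4,6,8,9} D(Z)={5,6,7,9} D(Y)={4,5,6,7,8,9}: X {3,4,6,8,9}->{3,4}; Z {5,6,7,9}->{5,6}; Y {4,5,6,7,8,9}->{8,9}
So after constraint 2: D(X) = {3,4}

Answer: {3,4}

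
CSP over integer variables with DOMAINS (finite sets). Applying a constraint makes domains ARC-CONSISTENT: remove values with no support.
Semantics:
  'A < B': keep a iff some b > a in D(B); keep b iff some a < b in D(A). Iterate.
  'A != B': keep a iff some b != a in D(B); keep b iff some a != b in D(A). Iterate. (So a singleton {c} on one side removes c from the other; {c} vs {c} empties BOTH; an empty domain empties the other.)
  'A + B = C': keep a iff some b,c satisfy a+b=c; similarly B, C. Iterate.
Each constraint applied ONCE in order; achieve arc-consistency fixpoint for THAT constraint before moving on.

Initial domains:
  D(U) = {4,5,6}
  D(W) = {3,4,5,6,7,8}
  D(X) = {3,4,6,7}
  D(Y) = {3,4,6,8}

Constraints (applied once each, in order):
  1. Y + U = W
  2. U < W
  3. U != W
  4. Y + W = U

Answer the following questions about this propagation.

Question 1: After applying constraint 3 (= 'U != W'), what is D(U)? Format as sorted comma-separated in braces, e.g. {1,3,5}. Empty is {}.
Answer: {4,5}

Derivation:
Constraint 1 (Y + U = W) on D(Y)={3,4,6,8} D(U)={4,5,6} D(W)={3,4,5,6,7,8}: Y {3,4,6,8}->{3,4}; U {4,5,6}->{4,5}; W {3,4,5,6,7,8}->{7,8}
Constraint 2 (U < W) on D(U)={4,5} D(W)={7,8}: no change
Constraint 3 (U != W) on D(U)={4,5} D(W)={7,8}: no change
So after constraint 3: D(U) = {4,5}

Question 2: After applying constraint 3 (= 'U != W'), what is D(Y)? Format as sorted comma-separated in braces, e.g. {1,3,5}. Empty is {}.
Answer: {3,4}

Derivation:
Constraint 1 (Y + U = W) on D(Y)={3,4,6,8} D(U)={4,5,6} D(W)={3,4,5,6,7,8}: Y {3,4,6,8}->{3,4}; U {4,5,6}->{4,5}; W {3,4,5,6,7,8}->{7,8}
Constraint 2 (U < W) on D(U)={4,5} D(W)={7,8}: no change
Constraint 3 (U != W) on D(U)={4,5} D(W)={7,8}: no change
So after constraint 3: D(Y) = {3,4}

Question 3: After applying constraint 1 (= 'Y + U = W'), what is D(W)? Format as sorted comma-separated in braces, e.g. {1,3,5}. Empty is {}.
Constraint 1 (Y + U = W) on D(Y)={3,4,6,8} D(U)={4,5,6} D(W)={3,4,5,6,7,8}: Y {3,4,6,8}->{3,4}; U {4,5,6}->{4,5}; W {3,4,5,6,7,8}->{7,8}
So after constraint 1: D(W) = {7,8}

Answer: {7,8}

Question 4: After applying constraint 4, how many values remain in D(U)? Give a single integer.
Answer: 0

Derivation:
Constraint 1 (Y + U = W) on D(Y)={3,4,6,8} D(U)={4,5,6} D(W)={3,4,5,6,7,8}: Y {3,4,6,8}->{3,4}; U {4,5,6}->{4,5}; W {3,4,5,6,7,8}->{7,8}
Constraint 2 (U < W) on D(U)={4,5} D(W)={7,8}: no change
Constraint 3 (U != W) on D(U)={4,5} D(W)={7,8}: no change
Constraint 4 (Y + W = U) on D(Y)={3,4} D(W)={7,8} D(U)={4,5}: Y {3,4}->{}; W {7,8}->{}; U {4,5}->{}
So after constraint 4: D(U)={}, size = 0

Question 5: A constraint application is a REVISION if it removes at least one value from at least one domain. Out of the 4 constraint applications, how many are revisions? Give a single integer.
Answer: 2

Derivation:
Constraint 1 (Y + U = W) on D(Y)={3,4,6,8} D(U)={4,5,6} D(W)={3,4,5,6,7,8}: Y {3,4,6,8}->{3,4}; U {4,5,6}->{4,5}; W {3,4,5,6,7,8}->{7,8} => REVISION
Constraint 2 (U < W) on D(U)={4,5} D(W)={7,8}: no change => not a revision
Constraint 3 (U != W) on D(U)={4,5} D(W)={7,8}: no change => not a revision
Constraint 4 (Y + W = U) on D(Y)={3,4} D(W)={7,8} D(U)={4,5}: Y {3,4}->{}; W {7,8}->{}; U {4,5}->{} => REVISION
Total revisions = 2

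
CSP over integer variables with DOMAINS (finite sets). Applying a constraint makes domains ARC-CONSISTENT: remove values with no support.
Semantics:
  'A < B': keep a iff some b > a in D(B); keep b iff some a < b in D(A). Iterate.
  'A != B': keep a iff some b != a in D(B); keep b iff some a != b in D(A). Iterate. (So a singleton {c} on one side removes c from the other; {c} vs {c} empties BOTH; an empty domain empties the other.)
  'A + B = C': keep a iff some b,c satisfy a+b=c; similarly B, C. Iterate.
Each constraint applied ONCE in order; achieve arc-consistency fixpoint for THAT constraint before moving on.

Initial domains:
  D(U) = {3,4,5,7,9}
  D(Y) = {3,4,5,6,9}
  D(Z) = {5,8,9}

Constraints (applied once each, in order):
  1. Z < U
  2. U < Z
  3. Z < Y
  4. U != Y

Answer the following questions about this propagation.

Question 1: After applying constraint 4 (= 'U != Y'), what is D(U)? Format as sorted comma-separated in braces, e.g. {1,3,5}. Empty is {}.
Constraint 1 (Z < U) on D(Z)={5,8,9} D(U)={3,4,5,7,9}: Z {5,8,9}->{5,8}; U {3,4,5,7,9}->{7,9}
Constraint 2 (U < Z) on D(U)={7,9} D(Z)={5,8}: U {7,9}->{7}; Z {5,8}->{8}
Constraint 3 (Z < Y) on D(Z)={8} D(Y)={3,4,5,6,9}: Y {3,4,5,6,9}->{9}
Constraint 4 (U != Y) on D(U)={7} D(Y)={9}: no change
So after constraint 4: D(U) = {7}

Answer: {7}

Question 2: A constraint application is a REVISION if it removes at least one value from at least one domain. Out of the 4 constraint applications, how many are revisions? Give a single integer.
Constraint 1 (Z < U) on D(Z)={5,8,9} D(U)={3,4,5,7,9}: Z {5,8,9}->{5,8}; U {3,4,5,7,9}->{7,9} => REVISION
Constraint 2 (U < Z) on D(U)={7,9} D(Z)={5,8}: U {7,9}->{7}; Z {5,8}->{8} => REVISION
Constraint 3 (Z < Y) on D(Z)={8} D(Y)={3,4,5,6,9}: Y {3,4,5,6,9}->{9} => REVISION
Constraint 4 (U != Y) on D(U)={7} D(Y)={9}: no change => not a revision
Total revisions = 3

Answer: 3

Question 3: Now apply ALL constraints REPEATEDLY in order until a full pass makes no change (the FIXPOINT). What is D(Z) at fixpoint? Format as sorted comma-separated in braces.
Answer: {}

Derivation:
pass 0 (initial): D(Z)={5,8,9}
pass 1: U {3,4,5,7,9}->{7}; Y {3,4,5,6,9}->{9}; Z {5,8,9}->{8}
pass 2: U {7}->{}; Y {9}->{}; Z {8}->{}
pass 3: no change
Fixpoint after 3 passes: D(Z) = {}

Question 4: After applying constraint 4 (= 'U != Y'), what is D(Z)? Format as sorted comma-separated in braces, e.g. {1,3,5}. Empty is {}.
Constraint 1 (Z < U) on D(Z)={5,8,9} D(U)={3,4,5,7,9}: Z {5,8,9}->{5,8}; U {3,4,5,7,9}->{7,9}
Constraint 2 (U < Z) on D(U)={7,9} D(Z)={5,8}: U {7,9}->{7}; Z {5,8}->{8}
Constraint 3 (Z < Y) on D(Z)={8} D(Y)={3,4,5,6,9}: Y {3,4,5,6,9}->{9}
Constraint 4 (U != Y) on D(U)={7} D(Y)={9}: no change
So after constraint 4: D(Z) = {8}

Answer: {8}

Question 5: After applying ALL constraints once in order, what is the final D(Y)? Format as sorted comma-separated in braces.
Answer: {9}

Derivation:
Constraint 1 (Z < U) on D(Z)={5,8,9} D(U)={3,4,5,7,9}: Z {5,8,9}->{5,8}; U {3,4,5,7,9}->{7,9}
Constraint 2 (U < Z) on D(U)={7,9} D(Z)={5,8}: U {7,9}->{7}; Z {5,8}->{8}
Constraint 3 (Z < Y) on D(Z)={8} D(Y)={3,4,5,6,9}: Y {3,4,5,6,9}->{9}
Constraint 4 (U != Y) on D(U)={7} D(Y)={9}: no change
So after all 4 constraints: D(Y) = {9}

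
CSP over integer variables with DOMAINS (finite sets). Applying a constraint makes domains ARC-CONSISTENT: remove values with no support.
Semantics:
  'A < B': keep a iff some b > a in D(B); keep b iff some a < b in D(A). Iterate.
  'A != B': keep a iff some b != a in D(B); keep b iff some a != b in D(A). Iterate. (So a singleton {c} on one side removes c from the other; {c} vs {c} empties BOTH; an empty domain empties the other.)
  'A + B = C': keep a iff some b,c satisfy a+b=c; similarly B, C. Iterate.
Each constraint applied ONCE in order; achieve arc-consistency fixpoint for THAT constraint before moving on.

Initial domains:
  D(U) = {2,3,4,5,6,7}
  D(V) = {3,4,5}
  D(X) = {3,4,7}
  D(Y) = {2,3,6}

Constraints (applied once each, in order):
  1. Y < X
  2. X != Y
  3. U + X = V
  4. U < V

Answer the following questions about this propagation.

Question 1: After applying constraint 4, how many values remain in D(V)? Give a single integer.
Constraint 1 (Y < X) on D(Y)={2,3,6} D(X)={3,4,7}: no change
Constraint 2 (X != Y) on D(X)={3,4,7} D(Y)={2,3,6}: no change
Constraint 3 (U + X = V) on D(U)={2,3,4,5,6,7} D(X)={3,4,7} D(V)={3,4,5}: U {2,3,4,5,6,7}->{2}; X {3,4,7}->{3}; V {3,4,5}->{5}
Constraint 4 (U < V) on D(U)={2} D(V)={5}: no change
So after constraint 4: D(V)={5}, size = 1

Answer: 1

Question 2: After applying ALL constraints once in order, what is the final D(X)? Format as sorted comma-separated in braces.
Constraint 1 (Y < X) on D(Y)={2,3,6} D(X)={3,4,7}: no change
Constraint 2 (X != Y) on D(X)={3,4,7} D(Y)={2,3,6}: no change
Constraint 3 (U + X = V) on D(U)={2,3,4,5,6,7} D(X)={3,4,7} D(V)={3,4,5}: U {2,3,4,5,6,7}->{2}; X {3,4,7}->{3}; V {3,4,5}->{5}
Constraint 4 (U < V) on D(U)={2} D(V)={5}: no change
So after all 4 constraints: D(X) = {3}

Answer: {3}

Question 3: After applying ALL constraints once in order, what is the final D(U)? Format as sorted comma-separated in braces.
Constraint 1 (Y < X) on D(Y)={2,3,6} D(X)={3,4,7}: no change
Constraint 2 (X != Y) on D(X)={3,4,7} D(Y)={2,3,6}: no change
Constraint 3 (U + X = V) on D(U)={2,3,4,5,6,7} D(X)={3,4,7} D(V)={3,4,5}: U {2,3,4,5,6,7}->{2}; X {3,4,7}->{3}; V {3,4,5}->{5}
Constraint 4 (U < V) on D(U)={2} D(V)={5}: no change
So after all 4 constraints: D(U) = {2}

Answer: {2}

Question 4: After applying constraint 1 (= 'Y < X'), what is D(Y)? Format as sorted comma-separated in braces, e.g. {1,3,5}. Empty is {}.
Answer: {2,3,6}

Derivation:
Constraint 1 (Y < X) on D(Y)={2,3,6} D(X)={3,4,7}: no change
So after constraint 1: D(Y) = {2,3,6}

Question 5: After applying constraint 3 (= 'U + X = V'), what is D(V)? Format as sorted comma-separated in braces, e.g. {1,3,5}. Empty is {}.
Answer: {5}

Derivation:
Constraint 1 (Y < X) on D(Y)={2,3,6} D(X)={3,4,7}: no change
Constraint 2 (X != Y) on D(X)={3,4,7} D(Y)={2,3,6}: no change
Constraint 3 (U + X = V) on D(U)={2,3,4,5,6,7} D(X)={3,4,7} D(V)={3,4,5}: U {2,3,4,5,6,7}->{2}; X {3,4,7}->{3}; V {3,4,5}->{5}
So after constraint 3: D(V) = {5}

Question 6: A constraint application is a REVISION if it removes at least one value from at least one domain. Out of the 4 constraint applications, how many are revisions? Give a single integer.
Constraint 1 (Y < X) on D(Y)={2,3,6} D(X)={3,4,7}: no change => not a revision
Constraint 2 (X != Y) on D(X)={3,4,7} D(Y)={2,3,6}: no change => not a revision
Constraint 3 (U + X = V) on D(U)={2,3,4,5,6,7} D(X)={3,4,7} D(V)={3,4,5}: U {2,3,4,5,6,7}->{2}; X {3,4,7}->{3}; V {3,4,5}->{5} => REVISION
Constraint 4 (U < V) on D(U)={2} D(V)={5}: no change => not a revision
Total revisions = 1

Answer: 1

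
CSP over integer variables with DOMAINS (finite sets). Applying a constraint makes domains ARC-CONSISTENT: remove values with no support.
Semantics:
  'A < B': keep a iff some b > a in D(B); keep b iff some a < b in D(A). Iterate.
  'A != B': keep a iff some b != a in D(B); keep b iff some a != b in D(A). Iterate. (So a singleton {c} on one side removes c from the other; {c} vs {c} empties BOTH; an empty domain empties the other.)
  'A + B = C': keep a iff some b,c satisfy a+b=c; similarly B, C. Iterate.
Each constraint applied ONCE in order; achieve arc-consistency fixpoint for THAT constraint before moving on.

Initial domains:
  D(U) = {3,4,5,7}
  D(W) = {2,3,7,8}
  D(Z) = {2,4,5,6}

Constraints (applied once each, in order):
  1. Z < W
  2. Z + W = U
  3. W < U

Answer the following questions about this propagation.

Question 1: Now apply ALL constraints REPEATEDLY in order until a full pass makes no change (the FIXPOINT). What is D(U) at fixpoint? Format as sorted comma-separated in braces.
Answer: {5}

Derivation:
pass 0 (initial): D(U)={3,4,5,7}
pass 1: U {3,4,5,7}->{5,7}; W {2,3,7,8}->{3}; Z {2,4,5,6}->{2,4}
pass 2: U {5,7}->{5}; Z {2,4}->{2}
pass 3: no change
Fixpoint after 3 passes: D(U) = {5}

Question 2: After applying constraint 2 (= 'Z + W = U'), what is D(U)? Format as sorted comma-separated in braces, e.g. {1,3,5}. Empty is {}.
Constraint 1 (Z < W) on D(Z)={2,4,5,6} D(W)={2,3,7,8}: W {2,3,7,8}->{3,7,8}
Constraint 2 (Z + W = U) on D(Z)={2,4,5,6} D(W)={3,7,8} D(U)={3,4,5,7}: Z {2,4,5,6}->{2,4}; W {3,7,8}->{3}; U {3,4,5,7}->{5,7}
So after constraint 2: D(U) = {5,7}

Answer: {5,7}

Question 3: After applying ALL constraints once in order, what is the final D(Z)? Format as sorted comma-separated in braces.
Constraint 1 (Z < W) on D(Z)={2,4,5,6} D(W)={2,3,7,8}: W {2,3,7,8}->{3,7,8}
Constraint 2 (Z + W = U) on D(Z)={2,4,5,6} D(W)={3,7,8} D(U)={3,4,5,7}: Z {2,4,5,6}->{2,4}; W {3,7,8}->{3}; U {3,4,5,7}->{5,7}
Constraint 3 (W < U) on D(W)={3} D(U)={5,7}: no change
So after all 3 constraints: D(Z) = {2,4}

Answer: {2,4}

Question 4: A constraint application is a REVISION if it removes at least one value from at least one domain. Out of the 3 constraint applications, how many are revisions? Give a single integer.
Constraint 1 (Z < W) on D(Z)={2,4,5,6} D(W)={2,3,7,8}: W {2,3,7,8}->{3,7,8} => REVISION
Constraint 2 (Z + W = U) on D(Z)={2,4,5,6} D(W)={3,7,8} D(U)={3,4,5,7}: Z {2,4,5,6}->{2,4}; W {3,7,8}->{3}; U {3,4,5,7}->{5,7} => REVISION
Constraint 3 (W < U) on D(W)={3} D(U)={5,7}: no change => not a revision
Total revisions = 2

Answer: 2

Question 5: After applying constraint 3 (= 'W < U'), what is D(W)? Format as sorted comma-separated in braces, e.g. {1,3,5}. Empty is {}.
Constraint 1 (Z < W) on D(Z)={2,4,5,6} D(W)={2,3,7,8}: W {2,3,7,8}->{3,7,8}
Constraint 2 (Z + W = U) on D(Z)={2,4,5,6} D(W)={3,7,8} D(U)={3,4,5,7}: Z {2,4,5,6}->{2,4}; W {3,7,8}->{3}; U {3,4,5,7}->{5,7}
Constraint 3 (W < U) on D(W)={3} D(U)={5,7}: no change
So after constraint 3: D(W) = {3}

Answer: {3}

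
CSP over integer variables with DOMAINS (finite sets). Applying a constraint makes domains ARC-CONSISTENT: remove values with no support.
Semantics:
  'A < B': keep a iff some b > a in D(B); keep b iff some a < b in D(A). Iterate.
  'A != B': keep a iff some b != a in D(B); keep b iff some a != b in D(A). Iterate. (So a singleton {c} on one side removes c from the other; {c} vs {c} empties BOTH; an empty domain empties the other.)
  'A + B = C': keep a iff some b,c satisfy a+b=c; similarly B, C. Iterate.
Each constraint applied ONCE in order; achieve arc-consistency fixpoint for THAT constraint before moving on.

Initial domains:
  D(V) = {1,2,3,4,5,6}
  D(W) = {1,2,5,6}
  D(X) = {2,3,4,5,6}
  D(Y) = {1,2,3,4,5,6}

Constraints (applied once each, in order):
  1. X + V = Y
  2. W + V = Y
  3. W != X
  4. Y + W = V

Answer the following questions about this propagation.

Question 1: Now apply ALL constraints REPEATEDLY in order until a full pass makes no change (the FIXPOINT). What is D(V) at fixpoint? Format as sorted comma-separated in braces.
Answer: {}

Derivation:
pass 0 (initial): D(V)={1,2,3,4,5,6}
pass 1: V {1,2,3,4,5,6}->{4}; W {1,2,5,6}->{1}; X {2,3,4,5,6}->{2,3,4,5}; Y {1,2,3,4,5,6}->{3}
pass 2: V {4}->{}; W {1}->{}; X {2,3,4,5}->{}; Y {3}->{}
pass 3: no change
Fixpoint after 3 passes: D(V) = {}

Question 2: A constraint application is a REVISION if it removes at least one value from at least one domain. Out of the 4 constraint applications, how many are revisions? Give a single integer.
Answer: 3

Derivation:
Constraint 1 (X + V = Y) on D(X)={2,3,4,5,6} D(V)={1,2,3,4,5,6} D(Y)={1,2,3,4,5,6}: X {2,3,4,5,6}->{2,3,4,5}; V {1,2,3,4,5,6}->{1,2,3,4}; Y {1,2,3,4,5,6}->{3,4,5,6} => REVISION
Constraint 2 (W + V = Y) on D(W)={1,2,5,6} D(V)={1,2,3,4} D(Y)={3,4,5,6}: W {1,2,5,6}->{1,2,5} => REVISION
Constraint 3 (W != X) on D(W)={1,2,5} D(X)={2,3,4,5}: no change => not a revision
Constraint 4 (Y + W = V) on D(Y)={3,4,5,6} D(W)={1,2,5} D(V)={1,2,3,4}: Y {3,4,5,6}->{3}; W {1,2,5}->{1}; V {1,2,3,4}->{4} => REVISION
Total revisions = 3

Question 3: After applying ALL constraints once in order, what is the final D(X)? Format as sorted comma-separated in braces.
Answer: {2,3,4,5}

Derivation:
Constraint 1 (X + V = Y) on D(X)={2,3,4,5,6} D(V)={1,2,3,4,5,6} D(Y)={1,2,3,4,5,6}: X {2,3,4,5,6}->{2,3,4,5}; V {1,2,3,4,5,6}->{1,2,3,4}; Y {1,2,3,4,5,6}->{3,4,5,6}
Constraint 2 (W + V = Y) on D(W)={1,2,5,6} D(V)={1,2,3,4} D(Y)={3,4,5,6}: W {1,2,5,6}->{1,2,5}
Constraint 3 (W != X) on D(W)={1,2,5} D(X)={2,3,4,5}: no change
Constraint 4 (Y + W = V) on D(Y)={3,4,5,6} D(W)={1,2,5} D(V)={1,2,3,4}: Y {3,4,5,6}->{3}; W {1,2,5}->{1}; V {1,2,3,4}->{4}
So after all 4 constraints: D(X) = {2,3,4,5}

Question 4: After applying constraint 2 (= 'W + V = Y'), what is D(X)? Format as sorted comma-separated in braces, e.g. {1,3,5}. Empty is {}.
Answer: {2,3,4,5}

Derivation:
Constraint 1 (X + V = Y) on D(X)={2,3,4,5,6} D(V)={1,2,3,4,5,6} D(Y)={1,2,3,4,5,6}: X {2,3,4,5,6}->{2,3,4,5}; V {1,2,3,4,5,6}->{1,2,3,4}; Y {1,2,3,4,5,6}->{3,4,5,6}
Constraint 2 (W + V = Y) on D(W)={1,2,5,6} D(V)={1,2,3,4} D(Y)={3,4,5,6}: W {1,2,5,6}->{1,2,5}
So after constraint 2: D(X) = {2,3,4,5}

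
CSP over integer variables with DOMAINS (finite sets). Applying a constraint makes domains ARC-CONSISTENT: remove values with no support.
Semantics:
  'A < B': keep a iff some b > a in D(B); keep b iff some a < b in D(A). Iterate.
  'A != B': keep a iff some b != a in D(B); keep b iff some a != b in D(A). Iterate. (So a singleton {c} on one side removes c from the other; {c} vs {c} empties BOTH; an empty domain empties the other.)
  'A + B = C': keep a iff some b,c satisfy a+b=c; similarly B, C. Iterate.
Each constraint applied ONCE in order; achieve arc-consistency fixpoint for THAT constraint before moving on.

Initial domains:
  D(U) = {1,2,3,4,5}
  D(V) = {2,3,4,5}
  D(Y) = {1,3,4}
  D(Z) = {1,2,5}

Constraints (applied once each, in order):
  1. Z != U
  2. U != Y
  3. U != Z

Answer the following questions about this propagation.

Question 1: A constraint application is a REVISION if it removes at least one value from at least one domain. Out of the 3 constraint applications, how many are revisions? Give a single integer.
Constraint 1 (Z != U) on D(Z)={1,2,5} D(U)={1,2,3,4,5}: no change => not a revision
Constraint 2 (U != Y) on D(U)={1,2,3,4,5} D(Y)={1,3,4}: no change => not a revision
Constraint 3 (U != Z) on D(U)={1,2,3,4,5} D(Z)={1,2,5}: no change => not a revision
Total revisions = 0

Answer: 0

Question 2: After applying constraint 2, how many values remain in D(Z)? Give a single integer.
Constraint 1 (Z != U) on D(Z)={1,2,5} D(U)={1,2,3,4,5}: no change
Constraint 2 (U != Y) on D(U)={1,2,3,4,5} D(Y)={1,3,4}: no change
So after constraint 2: D(Z)={1,2,5}, size = 3

Answer: 3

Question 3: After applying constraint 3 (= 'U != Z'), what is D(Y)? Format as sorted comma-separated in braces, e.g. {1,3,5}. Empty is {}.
Constraint 1 (Z != U) on D(Z)={1,2,5} D(U)={1,2,3,4,5}: no change
Constraint 2 (U != Y) on D(U)={1,2,3,4,5} D(Y)={1,3,4}: no change
Constraint 3 (U != Z) on D(U)={1,2,3,4,5} D(Z)={1,2,5}: no change
So after constraint 3: D(Y) = {1,3,4}

Answer: {1,3,4}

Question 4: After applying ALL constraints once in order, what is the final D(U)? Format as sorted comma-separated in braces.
Answer: {1,2,3,4,5}

Derivation:
Constraint 1 (Z != U) on D(Z)={1,2,5} D(U)={1,2,3,4,5}: no change
Constraint 2 (U != Y) on D(U)={1,2,3,4,5} D(Y)={1,3,4}: no change
Constraint 3 (U != Z) on D(U)={1,2,3,4,5} D(Z)={1,2,5}: no change
So after all 3 constraints: D(U) = {1,2,3,4,5}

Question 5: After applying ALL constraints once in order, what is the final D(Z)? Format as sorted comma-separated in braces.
Constraint 1 (Z != U) on D(Z)={1,2,5} D(U)={1,2,3,4,5}: no change
Constraint 2 (U != Y) on D(U)={1,2,3,4,5} D(Y)={1,3,4}: no change
Constraint 3 (U != Z) on D(U)={1,2,3,4,5} D(Z)={1,2,5}: no change
So after all 3 constraints: D(Z) = {1,2,5}

Answer: {1,2,5}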